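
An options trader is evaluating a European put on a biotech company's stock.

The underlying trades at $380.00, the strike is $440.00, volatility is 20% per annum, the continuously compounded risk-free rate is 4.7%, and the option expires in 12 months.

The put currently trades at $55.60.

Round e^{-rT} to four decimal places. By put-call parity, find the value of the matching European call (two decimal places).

$15.80

exp(−rT) = exp(−0.047·1) = 0.9541
Put-call parity: C − P = S − K·e^(−rT) = 380 − 440·0.9541 = 380 − 419.8040 = -39.8040
C = P + (C − P) = 55.60 + (-39.8040) = 15.7960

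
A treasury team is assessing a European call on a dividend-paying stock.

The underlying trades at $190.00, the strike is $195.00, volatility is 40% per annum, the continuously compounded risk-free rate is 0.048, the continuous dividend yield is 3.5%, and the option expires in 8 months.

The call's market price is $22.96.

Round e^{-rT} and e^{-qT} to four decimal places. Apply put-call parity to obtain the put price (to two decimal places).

$26.21

exp(−qT) = exp(−0.035·0.6667) = 0.9769;  exp(−rT) = exp(−0.048·0.6667) = 0.9685
Put-call parity: C − P = S·e^(−qT) − K·e^(−rT) = 190·0.9769 − 195·0.9685 = 185.6110 − 188.8575 = -3.2465
P = C − (C − P) = 22.96 − (-3.2465) = 26.2065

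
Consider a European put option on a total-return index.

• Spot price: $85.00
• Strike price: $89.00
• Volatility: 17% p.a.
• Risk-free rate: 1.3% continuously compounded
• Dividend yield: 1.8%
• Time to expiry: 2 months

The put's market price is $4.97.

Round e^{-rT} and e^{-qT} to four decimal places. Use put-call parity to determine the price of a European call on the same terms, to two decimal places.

$0.91

e^(−qT) = e^(−0.018·0.1667) = 0.9970;  e^(−rT) = e^(−0.013·0.1667) = 0.9978
Put-call parity: C − P = S·e^(−qT) − K·e^(−rT) = 85·0.9970 − 89·0.9978 = 84.7450 − 88.8042 = -4.0592
C = P + (C − P) = 4.97 + (-4.0592) = 0.9108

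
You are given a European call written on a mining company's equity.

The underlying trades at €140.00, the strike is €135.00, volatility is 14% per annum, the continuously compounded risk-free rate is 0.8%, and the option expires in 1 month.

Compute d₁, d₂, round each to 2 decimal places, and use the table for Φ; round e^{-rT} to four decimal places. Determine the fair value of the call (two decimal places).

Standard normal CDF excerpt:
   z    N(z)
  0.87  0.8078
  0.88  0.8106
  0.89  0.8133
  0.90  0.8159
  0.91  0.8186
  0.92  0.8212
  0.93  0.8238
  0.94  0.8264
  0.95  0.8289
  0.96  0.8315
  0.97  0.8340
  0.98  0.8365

€5.63

σ√T = 0.14·√0.08333 = 0.0404
ln(S/K) + (r + σ²/2)T = ln(140/135) + (0.008 + 0.14²/2)·0.08333 = 0.0364 + 0.0015 = 0.0379
d₁ = 0.0379 / 0.0404 = 0.9366 ⇒ 0.94
d₂ = d₁ − σ√T = 0.9366 − 0.0404 = 0.8962 ⇒ 0.90
e^(−rT) = e^(−0.008·0.08333) = 0.9993
C = 140·N(0.94) − 135·0.9993·N(0.90) = 140·0.8264 − 135·0.9993·0.8159 = 115.6960 − 110.0694 = 5.6266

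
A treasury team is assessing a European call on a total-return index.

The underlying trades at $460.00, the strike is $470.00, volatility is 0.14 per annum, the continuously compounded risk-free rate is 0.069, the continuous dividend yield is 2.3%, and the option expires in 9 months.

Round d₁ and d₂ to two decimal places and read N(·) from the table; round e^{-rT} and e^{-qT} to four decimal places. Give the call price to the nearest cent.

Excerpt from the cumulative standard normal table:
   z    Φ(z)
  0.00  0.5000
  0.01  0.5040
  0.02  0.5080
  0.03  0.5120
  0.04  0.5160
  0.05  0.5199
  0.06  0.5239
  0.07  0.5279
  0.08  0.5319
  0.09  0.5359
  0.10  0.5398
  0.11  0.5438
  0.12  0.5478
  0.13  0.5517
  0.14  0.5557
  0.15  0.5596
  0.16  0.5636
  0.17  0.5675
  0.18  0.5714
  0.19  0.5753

σ√T = 0.14 × 0.8660 = 0.1212
d₁ = [ln(460/470) + (0.069 − 0.023 + ½·0.14²)·0.75] / (σ√T) = (-0.0215 + 0.0419) / 0.1212 = 0.1678 ⇒ 0.17
d₂ = 0.1678 − 0.1212 = 0.0465 ⇒ 0.05
e^(−qT) = e^(−0.023·0.75) = 0.9829;  e^(−rT) = e^(−0.069·0.75) = 0.9496
C = 460·0.9829·N(0.17) − 470·0.9496·N(0.05) = 460·0.9829·0.5675 − 470·0.9496·0.5199 = 256.5860 − 232.0376 = 24.5484

$24.55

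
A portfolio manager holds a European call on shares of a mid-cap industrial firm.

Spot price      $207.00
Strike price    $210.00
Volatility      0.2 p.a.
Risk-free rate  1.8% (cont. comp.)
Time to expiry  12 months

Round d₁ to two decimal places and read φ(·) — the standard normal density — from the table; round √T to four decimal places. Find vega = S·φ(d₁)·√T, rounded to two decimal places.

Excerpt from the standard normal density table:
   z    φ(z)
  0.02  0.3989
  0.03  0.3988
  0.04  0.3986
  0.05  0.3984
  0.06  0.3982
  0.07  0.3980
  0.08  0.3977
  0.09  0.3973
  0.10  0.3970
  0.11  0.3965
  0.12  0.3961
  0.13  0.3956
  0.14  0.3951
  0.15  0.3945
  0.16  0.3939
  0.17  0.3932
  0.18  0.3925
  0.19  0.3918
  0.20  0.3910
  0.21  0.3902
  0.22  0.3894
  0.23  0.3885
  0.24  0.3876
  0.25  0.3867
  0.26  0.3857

81.99

σ√T = 0.2·√1 = 0.2000
d₁ = [ln(207/210) + (0.018 + 0.2²/2)·1] / 0.2000 = [-0.0144 + 0.0380] / 0.2000 = 0.1181 ≈ 0.12
√T = √1 = 1.0000
φ(d₁) = φ(0.12) = 0.3961
vega = S·φ(d₁)·√T = 207·0.3961·1.0000 = 81.9927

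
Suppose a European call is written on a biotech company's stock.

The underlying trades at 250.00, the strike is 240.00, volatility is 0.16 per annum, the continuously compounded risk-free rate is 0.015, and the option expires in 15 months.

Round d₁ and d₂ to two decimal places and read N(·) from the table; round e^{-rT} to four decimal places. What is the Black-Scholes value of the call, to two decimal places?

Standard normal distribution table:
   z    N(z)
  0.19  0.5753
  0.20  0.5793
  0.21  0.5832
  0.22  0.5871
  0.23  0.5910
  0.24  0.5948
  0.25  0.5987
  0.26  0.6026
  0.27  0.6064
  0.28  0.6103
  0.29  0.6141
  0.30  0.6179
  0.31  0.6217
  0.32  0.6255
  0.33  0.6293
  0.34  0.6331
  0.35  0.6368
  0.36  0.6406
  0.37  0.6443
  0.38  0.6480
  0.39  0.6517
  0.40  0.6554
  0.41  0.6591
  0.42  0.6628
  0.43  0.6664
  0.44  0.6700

25.60

T = 1.25;  σ√T = 0.1789
ln(S/K) + (r + σ²/2)T = ln(250/240) + (0.015 + 0.16²/2)·1.25 = 0.0408 + 0.0347 = 0.0756
d₁ = 0.0756 / 0.1789 = 0.4225 ≈ 0.42
d₂ = d₁ − σ√T = 0.4225 − 0.1789 = 0.2436 ≈ 0.24
exp(−rT) = exp(−0.015·1.25) = 0.9814
N(d₁) = N(0.42) = 0.6628;  N(d₂) = N(0.24) = 0.5948
C = 250·0.6628 − 240·0.9814·0.5948 = 165.7000 − 140.0968 = 25.6032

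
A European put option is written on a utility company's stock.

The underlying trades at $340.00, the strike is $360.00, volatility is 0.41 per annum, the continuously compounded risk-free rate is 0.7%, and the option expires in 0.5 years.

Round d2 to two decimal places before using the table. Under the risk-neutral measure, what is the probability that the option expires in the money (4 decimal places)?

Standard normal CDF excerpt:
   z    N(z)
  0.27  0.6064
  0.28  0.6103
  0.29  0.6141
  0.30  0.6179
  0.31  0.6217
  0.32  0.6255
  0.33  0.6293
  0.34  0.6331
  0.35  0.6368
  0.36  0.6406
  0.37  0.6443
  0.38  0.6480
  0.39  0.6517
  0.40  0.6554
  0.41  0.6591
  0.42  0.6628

σ√T = 0.41·√0.5 = 0.2899
ln(S/K) + (r + σ²/2)T = ln(340/360) + (0.007 + 0.41²/2)·0.5 = -0.0572 + 0.0455 = -0.0116
d₁ = -0.0116 / 0.2899 = -0.0401 ≈ -0.04
d₂ = d₁ − σ√T = -0.0401 − 0.2899 = -0.3300 ≈ -0.33
Risk-neutral Pr[S_T < K] = N(−d₂) = N(0.33) = 0.6293

0.6293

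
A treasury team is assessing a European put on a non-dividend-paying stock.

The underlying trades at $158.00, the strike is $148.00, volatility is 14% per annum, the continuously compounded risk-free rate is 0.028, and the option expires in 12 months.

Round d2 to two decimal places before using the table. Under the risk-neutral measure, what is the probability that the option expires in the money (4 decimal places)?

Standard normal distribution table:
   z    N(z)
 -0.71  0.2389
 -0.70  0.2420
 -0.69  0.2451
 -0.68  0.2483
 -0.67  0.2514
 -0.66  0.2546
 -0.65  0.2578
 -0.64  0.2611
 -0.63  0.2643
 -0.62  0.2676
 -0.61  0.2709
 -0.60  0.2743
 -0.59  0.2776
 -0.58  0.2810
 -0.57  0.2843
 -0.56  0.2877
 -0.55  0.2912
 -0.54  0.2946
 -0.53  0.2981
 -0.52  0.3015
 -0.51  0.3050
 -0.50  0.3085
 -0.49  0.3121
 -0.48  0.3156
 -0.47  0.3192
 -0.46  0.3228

0.2743

T = 1;  σ√T = 0.1400
d₁ = [ln(158/148) + (0.028 + ½·0.14²)·1] / (σ√T) = (0.0654 + 0.0378) / 0.1400 = 0.7370 which rounds to 0.74
d₂ = 0.7370 − 0.1400 = 0.5970 which rounds to 0.60
Pr(exercise) under Q = N(−d₂) = N(-0.60) = 0.2743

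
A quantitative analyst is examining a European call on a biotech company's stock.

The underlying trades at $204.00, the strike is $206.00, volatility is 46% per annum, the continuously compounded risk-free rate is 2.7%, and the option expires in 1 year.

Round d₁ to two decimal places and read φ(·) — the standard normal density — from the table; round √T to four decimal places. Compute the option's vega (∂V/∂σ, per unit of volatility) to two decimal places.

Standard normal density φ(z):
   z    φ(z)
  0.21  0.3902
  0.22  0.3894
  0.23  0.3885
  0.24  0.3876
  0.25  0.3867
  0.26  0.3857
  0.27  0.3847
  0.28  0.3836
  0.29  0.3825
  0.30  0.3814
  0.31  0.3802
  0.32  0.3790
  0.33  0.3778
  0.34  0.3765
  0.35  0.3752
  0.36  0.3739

78.48

σ√T = 0.46 × 1.0000 = 0.4600
d₁ = [ln(204/206) + (0.027 + 0.46²/2)·1] / 0.4600 = [-0.0098 + 0.1328] / 0.4600 = 0.2675 → 0.27
√T = √1 = 1.0000
φ(d₁) = φ(0.27) = 0.3847
vega = S·φ(d₁)·√T = 204·0.3847·1.0000 = 78.4788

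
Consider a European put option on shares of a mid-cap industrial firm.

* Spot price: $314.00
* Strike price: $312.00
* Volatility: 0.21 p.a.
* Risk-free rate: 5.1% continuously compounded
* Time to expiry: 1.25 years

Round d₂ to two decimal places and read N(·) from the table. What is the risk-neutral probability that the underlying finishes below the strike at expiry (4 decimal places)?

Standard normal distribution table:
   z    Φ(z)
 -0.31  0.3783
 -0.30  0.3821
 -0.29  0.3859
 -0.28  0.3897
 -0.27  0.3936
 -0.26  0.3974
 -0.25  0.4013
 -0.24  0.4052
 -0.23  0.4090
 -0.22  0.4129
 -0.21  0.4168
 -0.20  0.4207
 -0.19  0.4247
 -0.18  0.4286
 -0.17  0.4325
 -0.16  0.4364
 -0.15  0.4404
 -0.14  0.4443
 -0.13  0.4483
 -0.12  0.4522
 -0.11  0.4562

0.4286

σ√T = 0.21·√1.25 = 0.2348
d₁ = [ln(314/312) + (0.051 + ½·0.21²)·1.25] / (σ√T) = (0.0064 + 0.0913) / 0.2348 = 0.4161 ≈ 0.42
d₂ = 0.4161 − 0.2348 = 0.1813 ≈ 0.18
Pr(exercise) under Q = N(−d₂) = N(-0.18) = 0.4286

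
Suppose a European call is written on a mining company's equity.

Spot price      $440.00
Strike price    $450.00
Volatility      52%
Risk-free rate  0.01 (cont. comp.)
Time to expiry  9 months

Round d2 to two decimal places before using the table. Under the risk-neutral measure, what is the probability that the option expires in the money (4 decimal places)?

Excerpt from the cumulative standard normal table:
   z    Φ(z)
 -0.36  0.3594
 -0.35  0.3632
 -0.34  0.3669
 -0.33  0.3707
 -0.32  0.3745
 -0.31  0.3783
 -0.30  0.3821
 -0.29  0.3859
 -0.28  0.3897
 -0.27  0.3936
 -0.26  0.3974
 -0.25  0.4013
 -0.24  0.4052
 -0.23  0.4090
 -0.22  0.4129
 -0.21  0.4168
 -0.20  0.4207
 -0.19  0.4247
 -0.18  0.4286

T = 0.75;  σ√T = 0.4503
d₁ = [ln(440/450) + (0.01 + 0.52²/2)·0.75] / 0.4503 = [-0.0225 + 0.1089] / 0.4503 = 0.1919 which rounds to 0.19
d₂ = d₁ − σ√T = 0.1919 − 0.4503 = -0.2584 which rounds to -0.26
Pr(exercise) under Q = N(d₂) = 0.3974

0.3974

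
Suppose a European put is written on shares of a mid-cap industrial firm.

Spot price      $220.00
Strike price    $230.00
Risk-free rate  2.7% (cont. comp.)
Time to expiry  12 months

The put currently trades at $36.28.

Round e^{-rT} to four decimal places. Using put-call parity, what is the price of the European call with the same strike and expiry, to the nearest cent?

$32.40

e^(−rT) = e^(−0.027·1) = 0.9734
Put-call parity: C − P = S − K·e^(−rT) = 220 − 230·0.9734 = 220 − 223.8820 = -3.8820
C = P + (C − P) = 36.28 + (-3.8820) = 32.3980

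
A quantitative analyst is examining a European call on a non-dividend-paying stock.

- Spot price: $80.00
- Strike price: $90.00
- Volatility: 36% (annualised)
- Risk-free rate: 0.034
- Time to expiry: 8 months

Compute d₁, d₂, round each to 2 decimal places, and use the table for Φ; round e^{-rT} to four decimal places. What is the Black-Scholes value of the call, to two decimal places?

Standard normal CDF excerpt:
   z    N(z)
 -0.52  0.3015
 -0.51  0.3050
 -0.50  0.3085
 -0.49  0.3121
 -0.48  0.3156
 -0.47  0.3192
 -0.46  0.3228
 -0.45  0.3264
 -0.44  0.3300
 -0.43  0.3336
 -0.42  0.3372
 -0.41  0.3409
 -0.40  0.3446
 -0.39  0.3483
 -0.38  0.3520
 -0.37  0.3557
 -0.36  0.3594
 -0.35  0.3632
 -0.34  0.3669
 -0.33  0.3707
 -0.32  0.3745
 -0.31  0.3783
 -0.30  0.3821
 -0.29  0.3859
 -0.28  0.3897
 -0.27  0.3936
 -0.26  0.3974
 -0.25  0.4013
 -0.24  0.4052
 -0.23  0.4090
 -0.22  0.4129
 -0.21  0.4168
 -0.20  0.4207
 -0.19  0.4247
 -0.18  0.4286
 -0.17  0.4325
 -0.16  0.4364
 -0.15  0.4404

$6.20

σ√T = 0.36·√0.6667 = 0.2939
d₁ = [ln(80/90) + (0.034 + ½·0.36²)·0.6667] / (σ√T) = (-0.1178 + 0.0659) / 0.2939 = -0.1766 → -0.18
d₂ = -0.1766 − 0.2939 = -0.4706 → -0.47
e^(−rT) = e^(−0.034·0.6667) = 0.9776
N(d₁) = N(-0.18) = 0.4286;  N(d₂) = N(-0.47) = 0.3192
C = 80·0.4286 − 90·0.9776·0.3192 = 34.2880 − 28.0845 = 6.2035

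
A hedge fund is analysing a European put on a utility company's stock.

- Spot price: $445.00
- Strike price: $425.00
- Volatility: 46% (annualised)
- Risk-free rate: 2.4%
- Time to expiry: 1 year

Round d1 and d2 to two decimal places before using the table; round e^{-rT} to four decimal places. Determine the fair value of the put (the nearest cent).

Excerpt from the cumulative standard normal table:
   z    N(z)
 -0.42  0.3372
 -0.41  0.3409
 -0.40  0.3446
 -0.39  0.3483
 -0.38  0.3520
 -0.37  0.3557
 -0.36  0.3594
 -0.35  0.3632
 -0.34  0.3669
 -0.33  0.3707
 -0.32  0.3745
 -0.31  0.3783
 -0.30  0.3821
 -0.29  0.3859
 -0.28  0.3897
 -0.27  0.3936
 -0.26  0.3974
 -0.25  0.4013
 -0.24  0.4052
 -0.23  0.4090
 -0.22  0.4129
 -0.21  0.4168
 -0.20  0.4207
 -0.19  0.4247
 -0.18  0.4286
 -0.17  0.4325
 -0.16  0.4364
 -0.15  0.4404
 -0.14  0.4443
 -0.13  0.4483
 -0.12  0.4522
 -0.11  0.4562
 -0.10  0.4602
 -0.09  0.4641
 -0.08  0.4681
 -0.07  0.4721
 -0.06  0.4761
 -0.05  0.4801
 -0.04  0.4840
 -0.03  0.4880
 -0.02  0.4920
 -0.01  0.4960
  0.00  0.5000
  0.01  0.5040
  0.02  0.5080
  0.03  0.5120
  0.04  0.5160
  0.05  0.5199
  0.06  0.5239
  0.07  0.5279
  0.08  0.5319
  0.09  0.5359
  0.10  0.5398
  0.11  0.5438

$64.06

T = 1;  σ√T = 0.4600
d₁ = [ln(445/425) + (0.024 + 0.46²/2)·1] / 0.4600 = [0.0460 + 0.1298] / 0.4600 = 0.3821 ⇒ 0.38
d₂ = d₁ − σ√T = 0.3821 − 0.4600 = -0.0779 ⇒ -0.08
exp(−rT) = exp(−0.024·1) = 0.9763
P = 425·0.9763·N(0.08) − 445·N(-0.38) = 425·0.9763·0.5319 − 445·0.3520 = 220.6999 − 156.6400 = 64.0599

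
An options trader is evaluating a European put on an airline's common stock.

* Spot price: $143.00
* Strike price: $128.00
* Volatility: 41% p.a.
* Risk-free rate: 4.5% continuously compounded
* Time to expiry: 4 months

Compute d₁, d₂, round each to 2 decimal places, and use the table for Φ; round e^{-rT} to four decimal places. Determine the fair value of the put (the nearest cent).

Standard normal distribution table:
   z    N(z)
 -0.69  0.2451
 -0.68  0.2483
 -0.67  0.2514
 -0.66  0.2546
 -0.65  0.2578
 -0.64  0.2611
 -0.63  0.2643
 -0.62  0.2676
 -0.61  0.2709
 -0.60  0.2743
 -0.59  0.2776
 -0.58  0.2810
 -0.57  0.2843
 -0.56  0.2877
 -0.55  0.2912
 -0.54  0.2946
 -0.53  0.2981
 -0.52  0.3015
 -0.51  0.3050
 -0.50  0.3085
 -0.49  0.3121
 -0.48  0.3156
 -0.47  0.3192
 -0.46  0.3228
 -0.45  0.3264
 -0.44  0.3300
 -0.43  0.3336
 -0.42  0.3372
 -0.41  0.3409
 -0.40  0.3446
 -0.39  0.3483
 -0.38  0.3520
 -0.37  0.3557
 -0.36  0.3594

$6.12

σ√T = 0.41·√0.3333 = 0.2367
d₁ = [ln(143/128) + (0.045 + 0.41²/2)·0.3333] / 0.2367 = [0.1108 + 0.0430] / 0.2367 = 0.6499 ≈ 0.65
d₂ = d₁ − σ√T = 0.6499 − 0.2367 = 0.4131 ≈ 0.41
exp(−rT) = exp(−0.045·0.3333) = 0.9851
P = 128·0.9851·N(-0.41) − 143·N(-0.65) = 128·0.9851·0.3409 − 143·0.2578 = 42.9850 − 36.8654 = 6.1196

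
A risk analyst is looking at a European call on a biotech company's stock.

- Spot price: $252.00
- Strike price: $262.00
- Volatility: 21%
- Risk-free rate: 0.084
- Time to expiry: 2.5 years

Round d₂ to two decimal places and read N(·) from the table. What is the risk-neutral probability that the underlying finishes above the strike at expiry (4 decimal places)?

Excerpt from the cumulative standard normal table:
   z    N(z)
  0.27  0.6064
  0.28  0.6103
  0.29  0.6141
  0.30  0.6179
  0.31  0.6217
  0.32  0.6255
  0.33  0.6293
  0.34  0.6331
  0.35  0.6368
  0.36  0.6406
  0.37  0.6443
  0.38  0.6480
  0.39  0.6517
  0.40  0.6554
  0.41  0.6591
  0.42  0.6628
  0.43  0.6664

σ√T = 0.21 × 1.5811 = 0.3320
d₁ = [ln(252/262) + (0.084 + ½·0.21²)·2.5] / (σ√T) = (-0.0389 + 0.2651) / 0.3320 = 0.6813 ⇒ 0.68
d₂ = 0.6813 − 0.3320 = 0.3492 ⇒ 0.35
Pr(exercise) under Q = N(d₂) = 0.6368

0.6368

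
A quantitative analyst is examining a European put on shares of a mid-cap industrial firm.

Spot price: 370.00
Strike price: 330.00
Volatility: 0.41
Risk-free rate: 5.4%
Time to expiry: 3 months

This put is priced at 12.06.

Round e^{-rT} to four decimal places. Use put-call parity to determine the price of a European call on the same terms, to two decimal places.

exp(−rT) = exp(−0.054·0.25) = 0.9866
Put-call parity: C − P = S − K·e^(−rT) = 370 − 330·0.9866 = 370 − 325.5780 = 44.4220
C = P + (C − P) = 12.06 + (44.4220) = 56.4820

56.48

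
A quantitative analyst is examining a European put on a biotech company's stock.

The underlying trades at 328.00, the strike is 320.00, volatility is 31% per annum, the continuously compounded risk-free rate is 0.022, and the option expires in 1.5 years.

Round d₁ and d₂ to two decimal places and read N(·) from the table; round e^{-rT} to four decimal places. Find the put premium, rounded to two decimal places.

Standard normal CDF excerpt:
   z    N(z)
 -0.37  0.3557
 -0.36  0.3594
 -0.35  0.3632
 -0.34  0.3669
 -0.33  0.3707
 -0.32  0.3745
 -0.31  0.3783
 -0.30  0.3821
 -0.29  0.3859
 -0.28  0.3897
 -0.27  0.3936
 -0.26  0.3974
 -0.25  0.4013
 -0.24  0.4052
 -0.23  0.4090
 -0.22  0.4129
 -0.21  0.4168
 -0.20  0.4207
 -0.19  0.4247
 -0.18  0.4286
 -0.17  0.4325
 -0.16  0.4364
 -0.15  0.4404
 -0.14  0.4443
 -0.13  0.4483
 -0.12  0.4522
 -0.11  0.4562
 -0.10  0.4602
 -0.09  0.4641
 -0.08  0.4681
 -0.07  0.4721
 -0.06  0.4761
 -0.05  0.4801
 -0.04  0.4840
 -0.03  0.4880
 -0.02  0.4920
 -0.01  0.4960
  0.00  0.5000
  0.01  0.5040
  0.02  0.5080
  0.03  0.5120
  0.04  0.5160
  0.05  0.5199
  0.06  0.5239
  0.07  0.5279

T = 1.5;  σ√T = 0.3797
d₁ = [ln(328/320) + (0.022 + 0.31²/2)·1.5] / 0.3797 = [0.0247 + 0.1051] / 0.3797 = 0.3418 which rounds to 0.34
d₂ = d₁ − σ√T = 0.3418 − 0.3797 = -0.0379 which rounds to -0.04
e^(−rT) = e^(−0.022·1.5) = 0.9675
P = 320·0.9675·N(0.04) − 328·N(-0.34) = 320·0.9675·0.5160 − 328·0.3669 = 159.7536 − 120.3432 = 39.4104

39.41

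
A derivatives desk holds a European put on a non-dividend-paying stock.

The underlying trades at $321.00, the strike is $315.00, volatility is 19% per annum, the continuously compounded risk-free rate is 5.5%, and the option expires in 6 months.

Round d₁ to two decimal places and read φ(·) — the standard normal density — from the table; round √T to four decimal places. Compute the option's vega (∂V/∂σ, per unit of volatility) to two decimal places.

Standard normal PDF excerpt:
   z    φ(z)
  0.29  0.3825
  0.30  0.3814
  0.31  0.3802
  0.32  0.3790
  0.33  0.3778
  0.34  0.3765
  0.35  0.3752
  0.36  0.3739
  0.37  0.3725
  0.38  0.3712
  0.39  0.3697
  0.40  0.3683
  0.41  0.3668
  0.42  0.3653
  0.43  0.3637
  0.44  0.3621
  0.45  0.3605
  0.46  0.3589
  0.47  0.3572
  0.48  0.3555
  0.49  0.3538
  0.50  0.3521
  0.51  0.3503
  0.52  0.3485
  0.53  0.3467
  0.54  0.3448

σ√T = 0.19 × 0.7071 = 0.1344
d₁ = [ln(321/315) + (0.055 + 0.19²/2)·0.5] / 0.1344 = [0.0189 + 0.0365] / 0.1344 = 0.4123 ⇒ 0.41
√T = √0.5 = 0.7071
φ(d₁) = φ(0.41) = 0.3668
vega = S·φ(d₁)·√T = 321·0.3668·0.7071 = 83.2559

83.26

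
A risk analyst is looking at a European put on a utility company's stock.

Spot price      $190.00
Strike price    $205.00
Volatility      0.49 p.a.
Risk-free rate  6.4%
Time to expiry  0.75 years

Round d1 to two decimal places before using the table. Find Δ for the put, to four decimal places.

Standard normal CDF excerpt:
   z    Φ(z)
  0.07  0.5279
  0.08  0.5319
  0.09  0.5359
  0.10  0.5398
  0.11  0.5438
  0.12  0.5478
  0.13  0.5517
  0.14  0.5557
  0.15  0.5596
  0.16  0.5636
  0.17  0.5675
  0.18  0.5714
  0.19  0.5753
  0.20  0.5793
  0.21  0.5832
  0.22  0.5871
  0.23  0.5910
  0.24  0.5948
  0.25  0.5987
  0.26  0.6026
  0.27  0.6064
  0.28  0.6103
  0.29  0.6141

-0.4404

σ√T = 0.49·√0.75 = 0.4244
d₁ = [ln(190/205) + (0.064 + 0.49²/2)·0.75] / 0.4244 = [-0.0760 + 0.1380] / 0.4244 = 0.1462 → 0.15
N(d₁) = N(0.15) = 0.5596
Δ_put = N(d₁) − 1 = 0.5596 − 1 = -0.4404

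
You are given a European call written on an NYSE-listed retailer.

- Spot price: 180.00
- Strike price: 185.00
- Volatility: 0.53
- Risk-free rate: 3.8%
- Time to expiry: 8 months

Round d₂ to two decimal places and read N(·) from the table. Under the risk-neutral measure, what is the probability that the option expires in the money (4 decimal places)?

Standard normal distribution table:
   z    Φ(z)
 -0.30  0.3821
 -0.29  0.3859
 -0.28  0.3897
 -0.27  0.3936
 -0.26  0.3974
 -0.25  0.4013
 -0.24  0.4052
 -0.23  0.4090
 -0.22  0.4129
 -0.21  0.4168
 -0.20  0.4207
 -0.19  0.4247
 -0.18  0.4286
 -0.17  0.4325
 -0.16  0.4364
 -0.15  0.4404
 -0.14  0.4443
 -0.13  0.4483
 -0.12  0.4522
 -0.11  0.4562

0.4129

T = 0.6667;  σ√T = 0.4327
d₁ = [ln(180/185) + (0.038 + 0.53²/2)·0.6667] / 0.4327 = [-0.0274 + 0.1190] / 0.4327 = 0.2116 → 0.21
d₂ = d₁ − σ√T = 0.2116 − 0.4327 = -0.2211 → -0.22
Pr(exercise) under Q = N(d₂) = 0.4129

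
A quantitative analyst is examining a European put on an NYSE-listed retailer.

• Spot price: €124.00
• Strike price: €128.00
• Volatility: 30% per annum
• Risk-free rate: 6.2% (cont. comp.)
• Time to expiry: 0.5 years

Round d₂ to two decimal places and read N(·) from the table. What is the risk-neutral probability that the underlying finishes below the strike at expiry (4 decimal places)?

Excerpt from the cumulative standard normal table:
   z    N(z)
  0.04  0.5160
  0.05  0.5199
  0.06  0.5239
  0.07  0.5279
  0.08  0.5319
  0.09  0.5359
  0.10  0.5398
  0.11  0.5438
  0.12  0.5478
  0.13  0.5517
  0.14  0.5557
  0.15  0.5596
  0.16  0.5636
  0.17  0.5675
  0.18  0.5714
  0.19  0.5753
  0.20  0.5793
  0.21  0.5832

T = 0.5;  σ√T = 0.2121
d₁ = [ln(124/128) + (0.062 + 0.3²/2)·0.5] / 0.2121 = [-0.0317 + 0.0535] / 0.2121 = 0.1025 ⇒ 0.10
d₂ = d₁ − σ√T = 0.1025 − 0.2121 = -0.1096 ⇒ -0.11
Risk-neutral Pr[S_T < K] = N(−d₂) = N(0.11) = 0.5438

0.5438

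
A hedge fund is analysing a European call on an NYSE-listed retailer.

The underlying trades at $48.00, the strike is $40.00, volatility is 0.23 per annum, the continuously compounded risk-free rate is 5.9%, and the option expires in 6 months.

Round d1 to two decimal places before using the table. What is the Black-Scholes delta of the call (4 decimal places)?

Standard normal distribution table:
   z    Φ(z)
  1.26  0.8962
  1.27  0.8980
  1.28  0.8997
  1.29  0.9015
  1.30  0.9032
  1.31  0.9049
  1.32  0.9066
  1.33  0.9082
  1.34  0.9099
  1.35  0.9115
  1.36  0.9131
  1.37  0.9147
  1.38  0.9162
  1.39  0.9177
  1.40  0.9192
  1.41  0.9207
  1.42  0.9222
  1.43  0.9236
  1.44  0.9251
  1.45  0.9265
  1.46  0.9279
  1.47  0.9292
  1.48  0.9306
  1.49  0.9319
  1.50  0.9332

0.9162

σ√T = 0.23·√0.5 = 0.1626
ln(S/K) + (r + σ²/2)T = ln(48/40) + (0.059 + 0.23²/2)·0.5 = 0.1823 + 0.0427 = 0.2250
d₁ = 0.2250 / 0.1626 = 1.3838 ≈ 1.38
N(d₁) = N(1.38) = 0.9162
Δ_call = N(d₁) = 0.9162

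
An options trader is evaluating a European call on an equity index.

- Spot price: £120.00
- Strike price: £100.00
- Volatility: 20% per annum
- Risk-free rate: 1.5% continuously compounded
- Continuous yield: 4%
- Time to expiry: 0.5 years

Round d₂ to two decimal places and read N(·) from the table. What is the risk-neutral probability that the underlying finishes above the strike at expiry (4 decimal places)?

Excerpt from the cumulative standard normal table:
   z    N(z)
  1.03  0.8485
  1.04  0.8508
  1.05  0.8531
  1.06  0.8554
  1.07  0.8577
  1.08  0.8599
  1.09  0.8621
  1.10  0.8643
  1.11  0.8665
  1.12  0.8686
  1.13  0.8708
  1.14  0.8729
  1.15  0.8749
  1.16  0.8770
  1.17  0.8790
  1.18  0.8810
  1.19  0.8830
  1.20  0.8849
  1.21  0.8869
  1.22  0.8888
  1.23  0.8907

0.8708

T = 0.5;  σ√T = 0.1414
d₁ = [ln(120/100) + (0.015 − 0.04 + 0.2²/2)·0.5] / 0.1414 = [0.1823 − 0.0025] / 0.1414 = 1.2715 ≈ 1.27
d₂ = d₁ − σ√T = 1.2715 − 0.1414 = 1.1301 ≈ 1.13
Pr(exercise) under Q = N(d₂) = 0.8708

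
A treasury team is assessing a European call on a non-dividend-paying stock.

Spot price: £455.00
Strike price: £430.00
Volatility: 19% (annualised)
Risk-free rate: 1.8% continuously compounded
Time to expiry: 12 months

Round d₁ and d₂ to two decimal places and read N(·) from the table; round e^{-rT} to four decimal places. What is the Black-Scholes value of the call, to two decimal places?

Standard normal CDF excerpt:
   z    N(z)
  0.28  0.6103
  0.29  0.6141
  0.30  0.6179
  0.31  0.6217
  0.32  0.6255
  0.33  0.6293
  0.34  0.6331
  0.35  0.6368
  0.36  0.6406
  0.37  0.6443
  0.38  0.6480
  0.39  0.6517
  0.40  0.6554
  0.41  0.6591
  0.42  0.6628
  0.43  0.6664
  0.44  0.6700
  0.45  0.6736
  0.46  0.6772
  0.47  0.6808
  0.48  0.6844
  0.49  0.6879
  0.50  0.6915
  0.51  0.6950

σ√T = 0.19 × 1.0000 = 0.1900
d₁ = [ln(455/430) + (0.018 + 0.19²/2)·1] / 0.1900 = [0.0565 + 0.0360] / 0.1900 = 0.4872 ⇒ 0.49
d₂ = d₁ − σ√T = 0.4872 − 0.1900 = 0.2972 ⇒ 0.30
e^(−rT) = e^(−0.018·1) = 0.9822
C = 455·N(0.49) − 430·0.9822·N(0.30) = 455·0.6879 − 430·0.9822·0.6179 = 312.9945 − 260.9676 = 52.0269

£52.03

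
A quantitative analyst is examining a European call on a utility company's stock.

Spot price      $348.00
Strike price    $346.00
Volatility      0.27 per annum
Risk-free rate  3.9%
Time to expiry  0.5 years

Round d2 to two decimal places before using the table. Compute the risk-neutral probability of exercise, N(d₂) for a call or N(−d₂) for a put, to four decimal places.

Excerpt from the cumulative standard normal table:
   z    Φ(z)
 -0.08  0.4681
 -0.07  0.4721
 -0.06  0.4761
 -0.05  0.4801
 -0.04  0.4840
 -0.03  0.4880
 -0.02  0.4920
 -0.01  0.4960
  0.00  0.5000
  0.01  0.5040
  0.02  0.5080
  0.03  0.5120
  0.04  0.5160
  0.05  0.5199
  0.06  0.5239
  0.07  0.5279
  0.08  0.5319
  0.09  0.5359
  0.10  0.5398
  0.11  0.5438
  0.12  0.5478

T = 0.5;  σ√T = 0.1909
d₁ = [ln(348/346) + (0.039 + 0.27²/2)·0.5] / 0.1909 = [0.0058 + 0.0377] / 0.1909 = 0.2278 which rounds to 0.23
d₂ = d₁ − σ√T = 0.2278 − 0.1909 = 0.0369 which rounds to 0.04
Pr(exercise) under Q = N(d₂) = 0.5160

0.5160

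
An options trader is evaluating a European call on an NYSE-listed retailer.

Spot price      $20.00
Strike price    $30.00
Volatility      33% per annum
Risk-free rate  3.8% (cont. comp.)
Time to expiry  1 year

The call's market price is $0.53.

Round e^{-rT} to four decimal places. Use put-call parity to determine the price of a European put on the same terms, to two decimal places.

e^(−rT) = e^(−0.038·1) = 0.9627
Put-call parity: C − P = S − K·e^(−rT) = 20 − 30·0.9627 = 20 − 28.8810 = -8.8810
P = C − (C − P) = 0.53 − (-8.8810) = 9.4110

$9.41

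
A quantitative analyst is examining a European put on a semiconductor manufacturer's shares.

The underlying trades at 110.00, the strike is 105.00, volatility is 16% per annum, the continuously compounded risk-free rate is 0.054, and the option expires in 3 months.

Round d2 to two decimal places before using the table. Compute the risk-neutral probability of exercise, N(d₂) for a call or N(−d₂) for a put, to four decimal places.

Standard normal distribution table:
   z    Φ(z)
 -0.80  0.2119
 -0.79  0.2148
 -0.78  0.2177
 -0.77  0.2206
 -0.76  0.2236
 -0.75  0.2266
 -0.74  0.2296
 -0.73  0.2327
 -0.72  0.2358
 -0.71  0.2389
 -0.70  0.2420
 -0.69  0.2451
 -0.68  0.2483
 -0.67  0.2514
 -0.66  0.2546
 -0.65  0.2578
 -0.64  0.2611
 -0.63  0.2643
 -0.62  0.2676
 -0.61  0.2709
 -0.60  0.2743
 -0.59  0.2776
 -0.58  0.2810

σ√T = 0.16·√0.25 = 0.0800
ln(S/K) + (r + σ²/2)T = ln(110/105) + (0.054 + 0.16²/2)·0.25 = 0.0465 + 0.0167 = 0.0632
d₁ = 0.0632 / 0.0800 = 0.7903 → 0.79
d₂ = d₁ − σ√T = 0.7903 − 0.0800 = 0.7103 → 0.71
Pr(exercise) under Q = N(−d₂) = N(-0.71) = 0.2389

0.2389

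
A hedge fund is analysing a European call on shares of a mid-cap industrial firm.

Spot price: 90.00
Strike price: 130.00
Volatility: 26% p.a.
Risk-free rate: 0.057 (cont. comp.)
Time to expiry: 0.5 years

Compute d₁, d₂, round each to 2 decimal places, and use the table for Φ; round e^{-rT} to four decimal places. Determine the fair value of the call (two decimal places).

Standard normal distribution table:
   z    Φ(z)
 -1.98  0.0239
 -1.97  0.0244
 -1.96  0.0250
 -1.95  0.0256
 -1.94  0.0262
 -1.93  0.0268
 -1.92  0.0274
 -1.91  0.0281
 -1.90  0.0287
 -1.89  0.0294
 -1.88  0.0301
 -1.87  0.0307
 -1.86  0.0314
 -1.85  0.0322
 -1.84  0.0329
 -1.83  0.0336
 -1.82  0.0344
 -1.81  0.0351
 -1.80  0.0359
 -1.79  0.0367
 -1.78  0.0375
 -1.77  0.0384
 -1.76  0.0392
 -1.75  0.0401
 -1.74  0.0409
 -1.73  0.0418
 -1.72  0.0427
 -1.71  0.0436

0.30

σ√T = 0.26 × 0.7071 = 0.1838
d₁ = [ln(90/130) + (0.057 + 0.26²/2)·0.5] / 0.1838 = [-0.3677 + 0.0454] / 0.1838 = -1.7532 ⇒ -1.75
d₂ = d₁ − σ√T = -1.7532 − 0.1838 = -1.9371 ⇒ -1.94
e^(−rT) = e^(−0.057·0.5) = 0.9719
N(d₁) = N(-1.75) = 0.0401;  N(d₂) = N(-1.94) = 0.0262
C = 90·0.0401 − 130·0.9719·0.0262 = 3.6090 − 3.3103 = 0.2987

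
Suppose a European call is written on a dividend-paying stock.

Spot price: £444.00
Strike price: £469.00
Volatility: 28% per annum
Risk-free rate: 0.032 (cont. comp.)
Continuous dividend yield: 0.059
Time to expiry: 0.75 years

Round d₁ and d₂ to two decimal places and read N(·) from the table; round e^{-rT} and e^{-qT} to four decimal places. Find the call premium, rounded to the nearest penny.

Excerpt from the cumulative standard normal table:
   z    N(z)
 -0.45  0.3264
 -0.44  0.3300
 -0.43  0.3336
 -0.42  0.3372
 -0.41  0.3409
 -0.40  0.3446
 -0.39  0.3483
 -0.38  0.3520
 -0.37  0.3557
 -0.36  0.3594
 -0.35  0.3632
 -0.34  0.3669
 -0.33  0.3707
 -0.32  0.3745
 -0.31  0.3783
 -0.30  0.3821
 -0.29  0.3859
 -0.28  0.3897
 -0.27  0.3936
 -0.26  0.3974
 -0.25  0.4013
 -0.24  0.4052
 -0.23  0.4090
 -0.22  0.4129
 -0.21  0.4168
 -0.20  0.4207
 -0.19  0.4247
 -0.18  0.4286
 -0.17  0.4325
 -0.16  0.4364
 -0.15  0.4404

£27.65

σ√T = 0.28 × 0.8660 = 0.2425
ln(S/K) + (r − q + σ²/2)T = ln(444/469) + (0.032 − 0.059 + 0.28²/2)·0.75 = -0.0548 + 0.0092 = -0.0456
d₁ = -0.0456 / 0.2425 = -0.1882 ≈ -0.19
d₂ = d₁ − σ√T = -0.1882 − 0.2425 = -0.4307 ≈ -0.43
e^(−qT) = e^(−0.059·0.75) = 0.9567;  e^(−rT) = e^(−0.032·0.75) = 0.9763
C = 444·0.9567·N(-0.19) − 469·0.9763·N(-0.43) = 444·0.9567·0.4247 − 469·0.9763·0.3336 = 180.4019 − 152.7503 = 27.6515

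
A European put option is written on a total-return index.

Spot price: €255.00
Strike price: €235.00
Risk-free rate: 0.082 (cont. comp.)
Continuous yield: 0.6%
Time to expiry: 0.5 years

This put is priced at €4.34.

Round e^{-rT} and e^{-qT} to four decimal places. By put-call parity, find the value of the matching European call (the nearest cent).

e^(−qT) = e^(−0.006·0.5) = 0.9970;  e^(−rT) = e^(−0.082·0.5) = 0.9598
Put-call parity: C − P = S·e^(−qT) − K·e^(−rT) = 255·0.9970 − 235·0.9598 = 254.2350 − 225.5530 = 28.6820
C = P + (C − P) = 4.34 + (28.6820) = 33.0220

€33.02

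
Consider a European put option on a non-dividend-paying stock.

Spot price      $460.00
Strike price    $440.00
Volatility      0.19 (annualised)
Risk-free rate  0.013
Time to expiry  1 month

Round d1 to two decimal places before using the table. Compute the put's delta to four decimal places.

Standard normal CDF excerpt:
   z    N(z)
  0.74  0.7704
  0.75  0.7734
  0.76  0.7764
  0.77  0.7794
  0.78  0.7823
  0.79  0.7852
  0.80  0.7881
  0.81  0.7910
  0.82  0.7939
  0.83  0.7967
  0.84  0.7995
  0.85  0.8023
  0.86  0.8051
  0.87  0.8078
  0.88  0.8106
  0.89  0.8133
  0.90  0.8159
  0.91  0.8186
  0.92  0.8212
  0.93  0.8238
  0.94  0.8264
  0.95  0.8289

σ√T = 0.19·√0.08333 = 0.0548
d₁ = [ln(460/440) + (0.013 + 0.19²/2)·0.08333] / 0.0548 = [0.0445 + 0.0026] / 0.0548 = 0.8576 → 0.86
N(d₁) = N(0.86) = 0.8051
Δ_put = N(d₁) − 1 = 0.8051 − 1 = -0.1949

-0.1949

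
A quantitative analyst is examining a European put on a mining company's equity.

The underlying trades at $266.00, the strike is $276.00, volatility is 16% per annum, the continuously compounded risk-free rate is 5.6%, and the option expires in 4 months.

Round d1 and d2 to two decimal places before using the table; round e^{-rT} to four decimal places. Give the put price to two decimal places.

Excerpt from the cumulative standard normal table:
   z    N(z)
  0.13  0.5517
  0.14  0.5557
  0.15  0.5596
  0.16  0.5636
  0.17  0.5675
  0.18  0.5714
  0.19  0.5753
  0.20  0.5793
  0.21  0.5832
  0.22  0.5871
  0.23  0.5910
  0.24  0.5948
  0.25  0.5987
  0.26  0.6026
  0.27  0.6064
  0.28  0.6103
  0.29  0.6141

T = 0.3333;  σ√T = 0.0924
d₁ = [ln(266/276) + (0.056 + 0.16²/2)·0.3333] / 0.0924 = [-0.0369 + 0.0229] / 0.0924 = -0.1512 ⇒ -0.15
d₂ = d₁ − σ√T = -0.1512 − 0.0924 = -0.2436 ⇒ -0.24
e^(−rT) = e^(−0.056·0.3333) = 0.9815
N(−d₂) = N(0.24) = 0.5948;  N(−d₁) = N(0.15) = 0.5596
P = 276·0.9815·0.5948 − 266·0.5596 = 161.1278 − 148.8536 = 12.2742

$12.27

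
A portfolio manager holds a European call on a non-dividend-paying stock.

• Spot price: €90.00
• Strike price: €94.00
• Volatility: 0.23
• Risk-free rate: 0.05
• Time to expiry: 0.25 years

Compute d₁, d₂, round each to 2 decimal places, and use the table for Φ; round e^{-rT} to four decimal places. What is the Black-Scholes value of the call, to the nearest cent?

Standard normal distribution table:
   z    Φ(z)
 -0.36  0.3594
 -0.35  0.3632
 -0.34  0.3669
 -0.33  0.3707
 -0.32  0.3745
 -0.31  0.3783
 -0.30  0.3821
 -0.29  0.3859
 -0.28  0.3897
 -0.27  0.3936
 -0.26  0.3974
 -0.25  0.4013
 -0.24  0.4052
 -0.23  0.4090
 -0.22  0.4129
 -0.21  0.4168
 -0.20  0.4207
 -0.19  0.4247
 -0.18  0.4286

σ√T = 0.23 × 0.5000 = 0.1150
d₁ = [ln(90/94) + (0.05 + 0.23²/2)·0.25] / 0.1150 = [-0.0435 + 0.0191] / 0.1150 = -0.2119 which rounds to -0.21
d₂ = d₁ − σ√T = -0.2119 − 0.1150 = -0.3269 which rounds to -0.33
e^(−rT) = e^(−0.05·0.25) = 0.9876
N(d₁) = N(-0.21) = 0.4168;  N(d₂) = N(-0.33) = 0.3707
C = 90·0.4168 − 94·0.9876·0.3707 = 37.5120 − 34.4137 = 3.0983

€3.10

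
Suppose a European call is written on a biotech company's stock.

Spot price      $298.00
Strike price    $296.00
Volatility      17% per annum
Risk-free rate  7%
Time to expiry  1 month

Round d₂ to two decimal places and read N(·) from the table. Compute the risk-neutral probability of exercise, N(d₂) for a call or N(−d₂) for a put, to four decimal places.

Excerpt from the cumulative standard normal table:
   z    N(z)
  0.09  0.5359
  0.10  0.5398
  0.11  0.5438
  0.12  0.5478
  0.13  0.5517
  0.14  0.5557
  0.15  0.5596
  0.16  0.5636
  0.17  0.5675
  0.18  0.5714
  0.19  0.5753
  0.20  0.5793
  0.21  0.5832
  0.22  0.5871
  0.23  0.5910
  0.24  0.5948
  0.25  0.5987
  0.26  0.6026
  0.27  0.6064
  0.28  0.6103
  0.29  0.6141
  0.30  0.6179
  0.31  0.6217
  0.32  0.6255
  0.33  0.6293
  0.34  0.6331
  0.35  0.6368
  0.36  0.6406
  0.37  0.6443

σ√T = 0.17 × 0.2887 = 0.0491
d₁ = [ln(298/296) + (0.07 + ½·0.17²)·0.08333] / (σ√T) = (0.0067 + 0.0070) / 0.0491 = 0.2806 ⇒ 0.28
d₂ = 0.2806 − 0.0491 = 0.2315 ⇒ 0.23
Risk-neutral Pr[S_T > K] = N(d₂) = N(0.23) = 0.5910

0.5910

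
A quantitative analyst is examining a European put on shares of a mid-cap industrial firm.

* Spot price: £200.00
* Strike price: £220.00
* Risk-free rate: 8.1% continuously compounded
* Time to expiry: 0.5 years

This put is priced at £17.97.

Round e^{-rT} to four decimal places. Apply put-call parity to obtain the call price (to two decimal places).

£6.70

exp(−rT) = exp(−0.081·0.5) = 0.9603
Put-call parity: C − P = S − K·e^(−rT) = 200 − 220·0.9603 = 200 − 211.2660 = -11.2660
C = P + (C − P) = 17.97 + (-11.2660) = 6.7040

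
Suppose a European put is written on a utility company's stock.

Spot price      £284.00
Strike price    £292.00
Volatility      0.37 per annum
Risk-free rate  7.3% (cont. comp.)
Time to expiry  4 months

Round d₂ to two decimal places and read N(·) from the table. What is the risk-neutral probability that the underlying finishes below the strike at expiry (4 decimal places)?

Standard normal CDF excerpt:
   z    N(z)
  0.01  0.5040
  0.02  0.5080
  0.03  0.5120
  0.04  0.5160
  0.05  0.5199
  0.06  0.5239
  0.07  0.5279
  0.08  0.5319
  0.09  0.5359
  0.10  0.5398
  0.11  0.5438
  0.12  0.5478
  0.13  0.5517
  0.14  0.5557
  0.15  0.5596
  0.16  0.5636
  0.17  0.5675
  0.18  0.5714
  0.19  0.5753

0.5478

σ√T = 0.37 × 0.5774 = 0.2136
d₁ = [ln(284/292) + (0.073 + 0.37²/2)·0.3333] / 0.2136 = [-0.0278 + 0.0471] / 0.2136 = 0.0907 ⇒ 0.09
d₂ = d₁ − σ√T = 0.0907 − 0.2136 = -0.1229 ⇒ -0.12
Pr(exercise) under Q = N(−d₂) = N(0.12) = 0.5478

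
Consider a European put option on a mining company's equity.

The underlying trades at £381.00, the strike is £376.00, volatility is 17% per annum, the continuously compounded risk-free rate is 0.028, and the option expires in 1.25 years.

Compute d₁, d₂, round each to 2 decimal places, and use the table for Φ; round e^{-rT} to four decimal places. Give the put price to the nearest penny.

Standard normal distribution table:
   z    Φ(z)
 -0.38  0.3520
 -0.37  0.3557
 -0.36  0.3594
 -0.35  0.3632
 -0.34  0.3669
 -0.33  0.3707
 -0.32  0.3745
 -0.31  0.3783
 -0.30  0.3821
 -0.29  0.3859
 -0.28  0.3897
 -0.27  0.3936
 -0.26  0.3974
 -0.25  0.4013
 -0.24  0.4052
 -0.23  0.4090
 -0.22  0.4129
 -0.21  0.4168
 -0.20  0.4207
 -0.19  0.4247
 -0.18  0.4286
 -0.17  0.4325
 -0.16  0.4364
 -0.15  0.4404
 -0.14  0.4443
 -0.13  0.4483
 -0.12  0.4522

σ√T = 0.17·√1.25 = 0.1901
d₁ = [ln(381/376) + (0.028 + 0.17²/2)·1.25] / 0.1901 = [0.0132 + 0.0531] / 0.1901 = 0.3487 ⇒ 0.35
d₂ = d₁ − σ√T = 0.3487 − 0.1901 = 0.1586 ⇒ 0.16
e^(−rT) = e^(−0.028·1.25) = 0.9656
N(−d₂) = N(-0.16) = 0.4364;  N(−d₁) = N(-0.35) = 0.3632
P = 376·0.9656·0.4364 − 381·0.3632 = 158.4418 − 138.3792 = 20.0626

£20.06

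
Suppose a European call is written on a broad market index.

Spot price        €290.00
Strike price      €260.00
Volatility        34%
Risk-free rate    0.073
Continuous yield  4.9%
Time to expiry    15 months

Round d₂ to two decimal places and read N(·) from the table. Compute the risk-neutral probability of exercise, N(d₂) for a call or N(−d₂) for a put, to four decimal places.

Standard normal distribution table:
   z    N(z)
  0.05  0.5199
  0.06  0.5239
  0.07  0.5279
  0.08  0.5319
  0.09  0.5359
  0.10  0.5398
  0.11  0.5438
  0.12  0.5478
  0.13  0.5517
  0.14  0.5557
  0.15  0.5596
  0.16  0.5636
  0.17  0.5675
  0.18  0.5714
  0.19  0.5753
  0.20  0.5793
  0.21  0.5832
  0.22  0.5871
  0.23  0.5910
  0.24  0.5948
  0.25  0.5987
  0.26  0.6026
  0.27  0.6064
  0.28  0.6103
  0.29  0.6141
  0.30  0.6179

σ√T = 0.34·√1.25 = 0.3801
d₁ = [ln(290/260) + (0.073 − 0.049 + 0.34²/2)·1.25] / 0.3801 = [0.1092 + 0.1023] / 0.3801 = 0.5563 ⇒ 0.56
d₂ = d₁ − σ√T = 0.5563 − 0.3801 = 0.1761 ⇒ 0.18
Risk-neutral Pr[S_T > K] = N(d₂) = N(0.18) = 0.5714

0.5714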